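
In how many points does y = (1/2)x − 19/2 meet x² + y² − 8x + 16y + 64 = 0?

Centre (4, −8), r² = 16. Distance² from centre to line = (1)²/5 = 1/5.
Since d² < r², the line cuts the circle twice.

2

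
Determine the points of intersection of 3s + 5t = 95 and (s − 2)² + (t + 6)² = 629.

From the line, t = (95 − 3s)/5. Substituting:
34s² − 850s = 0  ⟹  s² − 25s = 0
s = 25 or s = 0, giving (25, 4) and (0, 19).

(0, 19) and (25, 4)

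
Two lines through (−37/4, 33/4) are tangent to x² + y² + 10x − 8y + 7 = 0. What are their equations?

5x − 3y = −71 and 3x − 5y = −69

A line y − (33/4) = m(x − (−37/4)) is tangent when its distance from (−5, 4) is √34:
(17/4m − (−17/4))² = 34(m² + 1)
15m² − 34m + 15 = 0, so m = 5/3 or m = 3/5.
Through (−37/4, 33/4) these give 5x − 3y = −71 and 3x − 5y = −69.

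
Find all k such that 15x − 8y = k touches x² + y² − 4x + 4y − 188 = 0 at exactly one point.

k = −192 or k = 284

For a tangent, require d(centre, line) = r = 14.
|15·2 − 8·(−2) − k| / √289 = 14
|k − (46)| = 14·17, so k = 284 or k = −192.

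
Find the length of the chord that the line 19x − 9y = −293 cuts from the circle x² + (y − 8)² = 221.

√442

The distance from (0, 8) to the line is 221/√442, and r² = 221.
Half the chord is √(r² − d²) = √(221/2), so the full chord is √442.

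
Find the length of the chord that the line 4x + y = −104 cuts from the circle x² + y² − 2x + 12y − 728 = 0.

6√17

Centre (1, −6), r² = 765. Perpendicular distance d from centre to line = |102| / √17 = 102/√17.
Chord = 2√(r² − d²) = 2·√(153) = 6√17.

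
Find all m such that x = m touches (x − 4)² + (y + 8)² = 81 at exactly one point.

m = −5 or m = 13

The line touches the circle iff its distance from (4, −8) is 9:
|1·4 + 0·(−8) − m| / √1 = 9
|m − (4)| = 9, so m = 13 or m = −5.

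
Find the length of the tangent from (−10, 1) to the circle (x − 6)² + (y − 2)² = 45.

2√53

The centre is (6, 2) and r = 3√5. The square of the distance from P to the centre is 256 + 1 = 257.
By the tangent–radius right angle, tangent length = √(|PO|² − r²) = √212 = 2√53.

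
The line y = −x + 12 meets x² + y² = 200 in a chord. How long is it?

Express y = −x + 12 and substitute into the circle:
2x² − 24x − 56 = 0  ⟹  x² − 12x − 28 = 0
x = 14 or x = −2, giving (14, −2) and (−2, 14).
Chord length = distance between (14, −2) and (−2, 14) = √512 = 16√2.

16√2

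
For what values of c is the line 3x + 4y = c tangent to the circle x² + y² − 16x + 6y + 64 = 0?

The line touches the circle iff its distance from (8, −3) is 3:
|3·8 + 4·(−3) − c| / √25 = 3
|c − (12)| = 3·5, so c = 27 or c = −3.

c = −3 or c = 27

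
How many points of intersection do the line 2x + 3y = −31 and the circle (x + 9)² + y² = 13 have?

Substituting the line into the circle gives 13x² + 286x + 1573 = 0.
Discriminant = (286)² − 4·13·(1573) = 0.
A repeated root: the line is tangent.

1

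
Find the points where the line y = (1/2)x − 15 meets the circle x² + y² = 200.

Express y = (−30 + x)/2 and substitute into the circle:
5x² − 60x + 100 = 0  ⟹  x² − 12x + 20 = 0
x = 10 or x = 2, giving (10, −10) and (2, −14).

(2, −14) and (10, −10)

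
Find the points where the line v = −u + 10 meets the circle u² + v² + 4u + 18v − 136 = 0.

Express v = −u + 10 and substitute into the circle:
2u² − 34u + 144 = 0  ⟹  u² − 17u + 72 = 0
u = 9 or u = 8, giving (9, 1) and (8, 2).

(8, 2) and (9, 1)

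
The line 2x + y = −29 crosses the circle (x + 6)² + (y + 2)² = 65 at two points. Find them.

(−14, −1) and (−10, −9)

Express y = −2x − 29 and substitute into the circle:
5x² + 120x + 700 = 0  ⟹  x² + 24x + 140 = 0
x = −10 or x = −14, giving (−10, −9) and (−14, −1).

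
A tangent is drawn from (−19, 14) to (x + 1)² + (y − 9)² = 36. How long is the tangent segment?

Centre (−1, 9), r² = 36. |PO|² = (−18)² + (5)² = 349.
The tangent meets the radius at right angles, so tangent² = |PO|² − r² = 349 − 36 = 313.

√313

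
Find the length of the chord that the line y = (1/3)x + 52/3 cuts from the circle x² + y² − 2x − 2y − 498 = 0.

10√10

Substitute y = (52 + x)/3:
10x² + 80x − 2090 = 0  ⟹  x² + 8x − 209 = 0
x = 11 or x = −19, giving (11, 21) and (−19, 11).
Chord length = distance between (11, 21) and (−19, 11) = √1000 = 10√10.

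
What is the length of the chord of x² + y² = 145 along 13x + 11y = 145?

Express y = (145 − 13x)/11 and substitute into the circle:
290x² − 3770x + 3480 = 0  ⟹  x² − 13x + 12 = 0
x = 12 or x = 1, giving (12, −1) and (1, 12).
Chord length = distance between (12, −1) and (1, 12) = √290 = √290.

√290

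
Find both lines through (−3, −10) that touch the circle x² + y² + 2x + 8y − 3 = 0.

x − 2y = 17 and 2x + y = −16

Write the tangent as mx − y + (−10 − m·(−3)) = 0 and set its distance from the centre to 2√5:
(2m − (6))² = 20(m² + 1)
2m² + 3m − 2 = 0, so m = 1/2 or m = −2.
With m = 1/2: x − 2y = 17. With m = −2: 2x + y = −16.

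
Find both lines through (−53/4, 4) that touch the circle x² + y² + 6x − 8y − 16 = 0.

4x + 5y = −33 and 4x − 5y = −73

Write the tangent as mx − y + (4 − m·(−53/4)) = 0 and set its distance from the centre to √41:
[m·(41/4) − (0)]² = 41(m² + 1)
25m² − 16 = 0, so m = −4/5 or m = 4/5.
Through (−53/4, 4) these give 4x + 5y = −33 and 4x − 5y = −73.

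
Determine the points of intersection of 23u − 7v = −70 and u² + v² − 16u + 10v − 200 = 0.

(−7, −13) and (0, 10)

Substitute v = (70 + 23u)/7:
578u² + 4046u = 0  ⟹  u² + 7u = 0
u = 0 or u = −7, giving (0, 10) and (−7, −13).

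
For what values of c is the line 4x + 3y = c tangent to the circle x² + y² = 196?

c = −70 or c = 70

Tangency holds when the distance from the centre (0, 0) to the line equals the radius 14:
|4·0 + 3·0 − c| / √25 = 14
|c| = 14·5, so c = 70 or c = −70.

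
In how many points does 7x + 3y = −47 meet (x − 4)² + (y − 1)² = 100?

Substituting the line into the circle gives 58x² + 628x + 1744 = 0.
Discriminant = (628)² − 4·58·(1744) = −10224 < 0.
No real roots: the line does not meet the circle.

0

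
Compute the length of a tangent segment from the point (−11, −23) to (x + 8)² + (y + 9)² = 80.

Centre (−8, −9), r² = 80. |PO|² = (−3)² + (−14)² = 205.
Power of the point: PT² = |PO|² − r² = 125, so PT = 5√5.

5√5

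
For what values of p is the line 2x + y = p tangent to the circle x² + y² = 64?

p = ±8√5

Tangency holds when the distance from the centre (0, 0) to the line equals the radius 8:
|2·0 + 1·0 − p| / √5 = 8
|p| = 8√5.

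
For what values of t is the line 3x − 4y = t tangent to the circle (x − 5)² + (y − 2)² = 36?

t = −23 or t = 37

Tangency holds when the distance from the centre (5, 2) to the line equals the radius 6:
|3·5 − 4·2 − t| / √25 = 6
|t − (7)| = 6·5, so t = 37 or t = −23.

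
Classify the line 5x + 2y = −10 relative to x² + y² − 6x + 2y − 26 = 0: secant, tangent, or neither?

secant

Substituting the line into the circle gives 29x² + 56x − 44 = 0.
Δ = 3136 − (−5104) = 8240.
Two real roots: the line is a secant.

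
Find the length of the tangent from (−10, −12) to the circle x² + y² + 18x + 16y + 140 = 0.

The centre is (−9, −8) and r = √5. The square of the distance from P to the centre is 1 + 16 = 17.
The tangent meets the radius at right angles, so tangent² = |PO|² − r² = 17 − 5 = 12.

2√3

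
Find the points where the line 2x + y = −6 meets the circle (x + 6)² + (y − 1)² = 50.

From the line, y = −2x − 6. Substituting:
5x² + 40x + 35 = 0  ⟹  x² + 8x + 7 = 0
x = −1 or x = −7, giving (−1, −4) and (−7, 8).

(−7, 8) and (−1, −4)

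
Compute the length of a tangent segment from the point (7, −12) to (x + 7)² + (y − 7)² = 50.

13√3

Centre (−7, 7), r² = 50. |PO|² = (14)² + (−19)² = 557.
The tangent meets the radius at right angles, so tangent² = |PO|² − r² = 557 − 50 = 507.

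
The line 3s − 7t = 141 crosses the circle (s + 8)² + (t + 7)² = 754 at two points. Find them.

From the line, t = (−141 + 3s)/7. Substituting:
58s² + 232s − 25346 = 0  ⟹  s² + 4s − 437 = 0
s = 19 or s = −23, giving (19, −12) and (−23, −30).

(−23, −30) and (19, −12)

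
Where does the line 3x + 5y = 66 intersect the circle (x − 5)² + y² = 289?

Express y = (66 − 3x)/5 and substitute into the circle:
34x² − 646x − 2244 = 0  ⟹  x² − 19x − 66 = 0
x = 22 or x = −3, giving (22, 0) and (−3, 15).

(−3, 15) and (22, 0)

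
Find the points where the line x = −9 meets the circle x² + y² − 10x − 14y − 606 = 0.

The line gives x = −9. Substituting into the circle:
y² − 14y − 435 = 0
y = 29 or y = −15, giving (−9, 29) and (−9, −15).

(−9, −15) and (−9, 29)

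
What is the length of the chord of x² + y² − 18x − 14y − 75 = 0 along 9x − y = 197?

From the line, y = 9x − 197. Substituting:
82x² − 3690x + 41492 = 0  ⟹  x² − 45x + 506 = 0
x = 23 or x = 22, giving (23, 10) and (22, 1).
|(23, 10) − (22, 1)| = √((1)² + (9)²) = √82.

√82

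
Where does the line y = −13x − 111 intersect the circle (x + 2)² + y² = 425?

Substitute y = −13x − 111:
170x² + 2890x + 11900 = 0  ⟹  x² + 17x + 70 = 0
x = −7 or x = −10, giving (−7, −20) and (−10, 19).

(−10, 19) and (−7, −20)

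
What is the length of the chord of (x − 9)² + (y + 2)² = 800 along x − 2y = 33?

24√5

The distance from (9, −2) to the line is 20/√5, and r² = 800.
Chord = 2√(r² − d²) = 2·√(720) = 24√5.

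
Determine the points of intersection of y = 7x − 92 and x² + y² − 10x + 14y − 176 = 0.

Substitute y = 7x − 92:
50x² − 1200x + 7000 = 0  ⟹  x² − 24x + 140 = 0
x = 14 or x = 10, giving (14, 6) and (10, −22).

(10, −22) and (14, 6)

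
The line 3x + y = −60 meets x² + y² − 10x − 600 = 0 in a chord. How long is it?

5√10

From the line, y = −3x − 60. Substituting:
10x² + 350x + 3000 = 0  ⟹  x² + 35x + 300 = 0
x = −15 or x = −20, giving (−15, −15) and (−20, 0).
Chord length = distance between (−15, −15) and (−20, 0) = √250 = 5√10.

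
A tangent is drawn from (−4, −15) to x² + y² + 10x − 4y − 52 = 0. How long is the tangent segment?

The centre is (−5, 2) and r = 9. The square of the distance from P to the centre is 1 + 289 = 290.
By the tangent–radius right angle, tangent length = √(|PO|² − r²) = √209.

√209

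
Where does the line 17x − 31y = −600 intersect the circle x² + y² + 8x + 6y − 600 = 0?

From the line, y = (600 + 17x)/31. Substituting:
1250x² + 31250x − 105000 = 0  ⟹  x² + 25x − 84 = 0
x = 3 or x = −28, giving (3, 21) and (−28, 4).

(−28, 4) and (3, 21)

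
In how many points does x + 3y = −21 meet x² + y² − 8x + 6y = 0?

0

Centre (4, −3), r² = 25. Distance² from centre to line = (16)²/10 = 128/5.
Since d² > r², the line lies outside the circle.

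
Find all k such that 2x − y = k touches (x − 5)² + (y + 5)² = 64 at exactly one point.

Tangency holds when the distance from the centre (5, −5) to the line equals the radius 8:
|2·5 − 1·(−5) − k| / √5 = 8
|k − (15)| = 8√5.

k = 15 ± 8√5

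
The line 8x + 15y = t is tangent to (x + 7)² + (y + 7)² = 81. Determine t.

Tangency holds when the distance from the centre (−7, −7) to the line equals the radius 9:
|8·(−7) + 15·(−7) − t| / √289 = 9
|t − (−161)| = 9·17, so t = −8 or t = −314.

t = −314 or t = −8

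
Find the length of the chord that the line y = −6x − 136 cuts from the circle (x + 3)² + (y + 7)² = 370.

2√37

Centre (−3, −7), r² = 370. Perpendicular distance d from centre to line = |111| / √37 = 111/√37.
Chord = 2√(r² − d²) = 2·√(37) = 2√37.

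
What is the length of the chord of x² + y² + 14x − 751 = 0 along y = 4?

56

Express y = 4 and substitute into the circle:
x² + 14x − 735 = 0
x = 21 or x = −35, giving (21, 4) and (−35, 4).
|(21, 4) − (−35, 4)| = √((56)² + (0)²) = 56.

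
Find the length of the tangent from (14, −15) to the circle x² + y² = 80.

√341

With centre O = (0, 0), |OP|² = 421 and r² = 80.
By the tangent–radius right angle, tangent length = √(|PO|² − r²) = √341.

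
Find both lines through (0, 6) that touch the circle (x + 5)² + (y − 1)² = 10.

x − 3y = −18 and 3x − y = −6

Let a tangent through (0, 6) have slope m. Its distance from (−5, 1) must equal √10:
[m·(−5) − (−5)]² = 10(m² + 1)
3m² − 10m + 3 = 0, so m = 1/3 or m = 3.
Through (0, 6) these give x − 3y = −18 and 3x − y = −6.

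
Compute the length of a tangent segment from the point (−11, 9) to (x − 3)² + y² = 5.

4√17

Centre (3, 0), r² = 5. |PO|² = (−14)² + (9)² = 277.
The tangent meets the radius at right angles, so tangent² = |PO|² − r² = 277 − 5 = 272.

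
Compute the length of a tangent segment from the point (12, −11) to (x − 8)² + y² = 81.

2√14

Centre (8, 0), r² = 81. |PO|² = (4)² + (−11)² = 137.
The tangent meets the radius at right angles, so tangent² = |PO|² − r² = 137 − 81 = 56.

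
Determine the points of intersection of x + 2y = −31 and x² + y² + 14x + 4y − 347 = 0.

From the line, y = (−31 − x)/2. Substituting:
5x² + 110x − 675 = 0  ⟹  x² + 22x − 135 = 0
x = 5 or x = −27, giving (5, −18) and (−27, −2).

(−27, −2) and (5, −18)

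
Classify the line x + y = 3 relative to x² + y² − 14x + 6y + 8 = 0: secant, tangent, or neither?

Substituting the line into the circle gives 2x² − 26x + 35 = 0.
Δ = 676 − 280 = 396.
Two real roots: the line is a secant.

secant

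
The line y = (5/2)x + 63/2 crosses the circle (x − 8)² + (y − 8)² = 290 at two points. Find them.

(−9, 9) and (−5, 19)

From the line, y = (63 + 5x)/2. Substituting:
29x² + 406x + 1305 = 0  ⟹  x² + 14x + 45 = 0
x = −5 or x = −9, giving (−5, 19) and (−9, 9).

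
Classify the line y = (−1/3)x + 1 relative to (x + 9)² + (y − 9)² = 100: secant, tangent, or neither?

secant

Substituting the line into the circle gives 10x² + 210x + 405 = 0.
Δ = 44100 − 16200 = 27900.
Two real roots: the line is a secant.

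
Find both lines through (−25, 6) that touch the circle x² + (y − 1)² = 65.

x − 8y = −73 and 4x + 7y = −58

A line y − (6) = m(x − (−25)) is tangent when its distance from (0, 1) is √65:
(25m − (−5))² = 65(m² + 1)
56m² + 25m − 4 = 0, so m = 1/8 or m = −4/7.
Through (−25, 6) these give x − 8y = −73 and 4x + 7y = −58.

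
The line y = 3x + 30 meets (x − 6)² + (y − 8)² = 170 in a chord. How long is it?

2√10

Centre (6, 8), r² = 170. Perpendicular distance d from centre to line = |40| / √10 = 40/√10.
Chord = 2√(r² − d²) = 2·√(10) = 2√10.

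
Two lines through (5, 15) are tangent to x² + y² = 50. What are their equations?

A line y − (15) = m(x − (5)) is tangent when its distance from (0, 0) is 5√2:
[m·(−5) − (−15)]² = 50(m² + 1)
m² + 6m − 7 = 0, so m = 1 or m = −7.
With m = 1: x − y = −10. With m = −7: 7x + y = 50.

x − y = −10 and 7x + y = 50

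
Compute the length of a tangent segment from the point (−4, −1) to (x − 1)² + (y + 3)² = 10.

With centre O = (1, −3), |OP|² = 29 and r² = 10.
Power of the point: PT² = |PO|² − r² = 19, so PT = √19.

√19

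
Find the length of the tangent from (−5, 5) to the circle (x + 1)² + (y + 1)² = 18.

With centre O = (−1, −1), |OP|² = 52 and r² = 18.
By the tangent–radius right angle, tangent length = √(|PO|² − r²) = √34.

√34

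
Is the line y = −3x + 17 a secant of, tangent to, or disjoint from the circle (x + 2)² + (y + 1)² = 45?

disjoint

Substituting the line into the circle gives 10x² − 104x + 283 = 0.
Δ = 10816 − 11320 = −504.
No real roots: the line does not meet the circle.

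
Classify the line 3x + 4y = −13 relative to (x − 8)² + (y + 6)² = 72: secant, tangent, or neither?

secant

d² = (3·8 + 4·(−6) − (−13))²/25 = 169/25; r² = 72.
Since d² < r², the line cuts the circle twice.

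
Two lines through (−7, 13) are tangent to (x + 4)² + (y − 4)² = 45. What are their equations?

2x − y = −27 and x + 2y = 19

A line y − (13) = m(x − (−7)) is tangent when its distance from (−4, 4) is 3√5:
[m·(3) − (−9)]² = 45(m² + 1)
2m² − 3m − 2 = 0, so m = 2 or m = −1/2.
Through (−7, 13) these give 2x − y = −27 and x + 2y = 19.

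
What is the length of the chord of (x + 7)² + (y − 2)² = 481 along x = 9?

30

The distance from (−7, 2) to the line is 16, and r² = 481.
Chord = 2√(r² − d²) = 2·√(225) = 30.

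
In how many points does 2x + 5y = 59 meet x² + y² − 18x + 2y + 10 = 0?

Substituting the line into the circle gives 29x² − 706x + 4321 = 0.
Δ = 498436 − 501236 = −2800.
No real roots: the line does not meet the circle.

0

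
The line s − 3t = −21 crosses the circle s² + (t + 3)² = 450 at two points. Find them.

Express t = (21 + s)/3 and substitute into the circle:
10s² + 60s − 3150 = 0  ⟹  s² + 6s − 315 = 0
s = 15 or s = −21, giving (15, 12) and (−21, 0).

(−21, 0) and (15, 12)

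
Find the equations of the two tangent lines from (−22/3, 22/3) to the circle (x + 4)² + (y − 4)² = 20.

2x − y = −22 and x − 2y = −22

A line y − (22/3) = m(x − (−22/3)) is tangent when its distance from (−4, 4) is 2√5:
[m·(10/3) − (−10/3)]² = 20(m² + 1)
2m² − 5m + 2 = 0, so m = 2 or m = 1/2.
Through (−22/3, 22/3) these give 2x − y = −22 and x − 2y = −22.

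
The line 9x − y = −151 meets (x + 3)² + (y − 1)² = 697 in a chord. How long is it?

5√82

Centre (−3, 1), r² = 697. Perpendicular distance d from centre to line = |123| / √82 = 123/√82.
Half the chord is √(r² − d²) = √(1025/2), so the full chord is 5√82.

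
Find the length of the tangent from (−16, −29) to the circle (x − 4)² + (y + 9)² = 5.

√795

The centre is (4, −9) and r = √5. The square of the distance from P to the centre is 400 + 400 = 800.
By the tangent–radius right angle, tangent length = √(|PO|² − r²) = √795.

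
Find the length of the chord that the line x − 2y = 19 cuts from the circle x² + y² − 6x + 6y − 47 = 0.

6√5

Centre (3, −3), r² = 65. Perpendicular distance d from centre to line = |−10| / √5 = 10/√5.
Half the chord is √(r² − d²) = √(45), so the full chord is 6√5.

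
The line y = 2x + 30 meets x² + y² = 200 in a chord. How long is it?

Express y = 2x + 30 and substitute into the circle:
5x² + 120x + 700 = 0  ⟹  x² + 24x + 140 = 0
x = −10 or x = −14, giving (−10, 10) and (−14, 2).
Chord length = distance between (−10, 10) and (−14, 2) = √80 = 4√5.

4√5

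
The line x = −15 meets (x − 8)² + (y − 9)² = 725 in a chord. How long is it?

28

The line gives x = −15. Substituting into the circle:
y² − 18y − 115 = 0
y = 23 or y = −5, giving (−15, 23) and (−15, −5).
Chord length = distance between (−15, 23) and (−15, −5) = √784 = 28.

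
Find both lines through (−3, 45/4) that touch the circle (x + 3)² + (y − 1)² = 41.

5x + 4y = 30 and 5x − 4y = −60

Write the tangent as mx − y + (45/4 − m·(−3)) = 0 and set its distance from the centre to √41:
(0m − (−41/4))² = 41(m² + 1)
16m² − 25 = 0, so m = −5/4 or m = 5/4.
Through (−3, 45/4) these give 5x + 4y = 30 and 5x − 4y = −60.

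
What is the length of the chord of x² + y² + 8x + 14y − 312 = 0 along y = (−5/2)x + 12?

Substitute y = (24 − 5x)/2:
29x² − 348x = 0  ⟹  x² − 12x = 0
x = 12 or x = 0, giving (12, −18) and (0, 12).
|(12, −18) − (0, 12)| = √((12)² + (−30)²) = 6√29.

6√29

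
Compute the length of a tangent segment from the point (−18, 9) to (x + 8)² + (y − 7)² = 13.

√91

The centre is (−8, 7) and r = √13. The square of the distance from P to the centre is 100 + 4 = 104.
Power of the point: PT² = |PO|² − r² = 91, so PT = √91.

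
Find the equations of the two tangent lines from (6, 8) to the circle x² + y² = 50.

Write the tangent as mx − y + (8 − m·(6)) = 0 and set its distance from the centre to 5√2:
[m·(−6) − (−8)]² = 50(m² + 1)
7m² + 48m − 7 = 0, so m = −7 or m = 1/7.
With m = −7: 7x + y = 50. With m = 1/7: x − 7y = −50.

7x + y = 50 and x − 7y = −50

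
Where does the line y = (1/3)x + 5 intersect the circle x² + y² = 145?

(−12, 1) and (9, 8)

Substitute y = (15 + x)/3:
10x² + 30x − 1080 = 0  ⟹  x² + 3x − 108 = 0
x = 9 or x = −12, giving (9, 8) and (−12, 1).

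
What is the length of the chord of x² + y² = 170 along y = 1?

Centre (0, 0), r² = 170. Perpendicular distance d from centre to line = |−1| / √1 = 1.
Half the chord is √(r² − d²) = √(169), so the full chord is 26.

26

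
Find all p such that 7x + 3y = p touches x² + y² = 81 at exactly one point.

Tangency holds when the distance from the centre (0, 0) to the line equals the radius 9:
|7·0 + 3·0 − p| / √58 = 9
|p| = 9√58.

p = ±9√58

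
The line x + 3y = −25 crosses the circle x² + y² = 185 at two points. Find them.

(−13, −4) and (8, −11)

Express y = (−25 − x)/3 and substitute into the circle:
10x² + 50x − 1040 = 0  ⟹  x² + 5x − 104 = 0
x = 8 or x = −13, giving (8, −11) and (−13, −4).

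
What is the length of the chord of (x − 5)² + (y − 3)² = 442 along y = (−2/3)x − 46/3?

6√13

Substitute y = (−46 − 2x)/3:
13x² + 130x − 728 = 0  ⟹  x² + 10x − 56 = 0
x = 4 or x = −14, giving (4, −18) and (−14, −6).
|(4, −18) − (−14, −6)| = √((18)² + (−12)²) = 6√13.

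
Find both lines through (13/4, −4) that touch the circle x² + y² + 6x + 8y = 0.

4x − 3y = 25 and 4x + 3y = 1

A line y − (−4) = m(x − (13/4)) is tangent when its distance from (−3, −4) is 5:
(−25/4m − (0))² = 25(m² + 1)
9m² − 16 = 0, so m = 4/3 or m = −4/3.
Through (13/4, −4) these give 4x − 3y = 25 and 4x + 3y = 1.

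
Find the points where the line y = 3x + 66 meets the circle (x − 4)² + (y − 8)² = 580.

(−20, 6) and (−14, 24)

Express y = 3x + 66 and substitute into the circle:
10x² + 340x + 2800 = 0  ⟹  x² + 34x + 280 = 0
x = −14 or x = −20, giving (−14, 24) and (−20, 6).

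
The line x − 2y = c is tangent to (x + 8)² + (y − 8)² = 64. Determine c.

c = −24 ± 8√5

The line touches the circle iff its distance from (−8, 8) is 8:
|1·(−8) − 2·8 − c| / √5 = 8
|c − (−24)| = 8√5.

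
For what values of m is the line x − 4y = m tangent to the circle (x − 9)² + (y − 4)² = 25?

The line touches the circle iff its distance from (9, 4) is 5:
|1·9 − 4·4 − m| / √17 = 5
|m − (−7)| = 5√17.

m = −7 ± 5√17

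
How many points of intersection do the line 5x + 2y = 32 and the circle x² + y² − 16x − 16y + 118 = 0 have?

Substituting the line into the circle gives 29x² − 224x + 472 = 0.
Discriminant = (−224)² − 4·29·(472) = −4576 < 0.
No real roots: the line does not meet the circle.

0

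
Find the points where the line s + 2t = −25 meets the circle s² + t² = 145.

Substitute t = (−25 − s)/2:
5s² + 50s + 45 = 0  ⟹  s² + 10s + 9 = 0
s = −1 or s = −9, giving (−1, −12) and (−9, −8).

(−9, −8) and (−1, −12)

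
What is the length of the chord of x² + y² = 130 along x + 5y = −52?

2√26

Substitute y = (−52 − x)/5:
26x² + 104x − 546 = 0  ⟹  x² + 4x − 21 = 0
x = 3 or x = −7, giving (3, −11) and (−7, −9).
Chord length = distance between (3, −11) and (−7, −9) = √104 = 2√26.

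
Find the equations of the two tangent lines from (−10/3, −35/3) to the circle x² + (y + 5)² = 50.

x + 7y = −85 and x + y = −15

A line y − (−35/3) = m(x − (−10/3)) is tangent when its distance from (0, −5) is 5√2:
[m·(10/3) − (20/3)]² = 50(m² + 1)
7m² + 8m + 1 = 0, so m = −1/7 or m = −1.
With m = −1/7: x + 7y = −85. With m = −1: x + y = −15.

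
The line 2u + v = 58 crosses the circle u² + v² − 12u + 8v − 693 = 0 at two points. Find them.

(19, 20) and (33, −8)

Express v = −2u + 58 and substitute into the circle:
5u² − 260u + 3135 = 0  ⟹  u² − 52u + 627 = 0
u = 33 or u = 19, giving (33, −8) and (19, 20).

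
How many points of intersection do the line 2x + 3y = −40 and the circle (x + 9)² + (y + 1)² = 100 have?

Centre (−9, −1), r² = 100. Distance² from centre to line = (19)²/13 = 361/13.
Since d² < r², the line cuts the circle twice.

2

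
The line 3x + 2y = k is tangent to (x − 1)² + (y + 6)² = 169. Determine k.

k = −9 ± 13√13

For a tangent, require d(centre, line) = r = 13.
|3·1 + 2·(−6) − k| / √13 = 13
|k − (−9)| = 13√13.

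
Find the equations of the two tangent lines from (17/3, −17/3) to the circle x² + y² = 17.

A line y − (−17/3) = m(x − (17/3)) is tangent when its distance from (0, 0) is √17:
[m·(−17/3) − (17/3)]² = 17(m² + 1)
4m² + 17m + 4 = 0, so m = −1/4 or m = −4.
Through (17/3, −17/3) these give x + 4y = −17 and 4x + y = 17.

x + 4y = −17 and 4x + y = 17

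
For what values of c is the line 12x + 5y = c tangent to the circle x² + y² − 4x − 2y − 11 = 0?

The line touches the circle iff its distance from (2, 1) is 4:
|12·2 + 5·1 − c| / √169 = 4
|c − (29)| = 4·13, so c = 81 or c = −23.

c = −23 or c = 81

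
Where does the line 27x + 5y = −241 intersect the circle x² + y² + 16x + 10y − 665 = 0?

From the line, y = (−241 − 27x)/5. Substituting:
754x² + 12064x + 29406 = 0  ⟹  x² + 16x + 39 = 0
x = −3 or x = −13, giving (−3, −32) and (−13, 22).

(−13, 22) and (−3, −32)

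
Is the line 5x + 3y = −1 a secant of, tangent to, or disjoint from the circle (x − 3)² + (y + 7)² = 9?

Substituting the line into the circle gives 34x² − 254x + 400 = 0.
Δ = 64516 − 54400 = 10116.
Two real roots: the line is a secant.

secant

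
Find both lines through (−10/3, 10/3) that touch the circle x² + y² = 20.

x − 2y = −10 and 2x − y = −10

Let a tangent through (−10/3, 10/3) have slope m. Its distance from (0, 0) must equal 2√5:
(10/3m − (−10/3))² = 20(m² + 1)
2m² − 5m + 2 = 0, so m = 1/2 or m = 2.
With m = 1/2: x − 2y = −10. With m = 2: 2x − y = −10.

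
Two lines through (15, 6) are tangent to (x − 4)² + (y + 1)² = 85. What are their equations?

2x + 9y = 84 and 9x − 2y = 123

Let a tangent through (15, 6) have slope m. Its distance from (4, −1) must equal √85:
(−11m − (−7))² = 85(m² + 1)
18m² − 77m − 18 = 0, so m = −2/9 or m = 9/2.
Through (15, 6) these give 2x + 9y = 84 and 9x − 2y = 123.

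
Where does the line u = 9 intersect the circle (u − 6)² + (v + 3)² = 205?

(9, −17) and (9, 11)

The line gives u = 9. Substituting into the circle:
v² + 6v − 187 = 0
v = 11 or v = −17, giving (9, 11) and (9, −17).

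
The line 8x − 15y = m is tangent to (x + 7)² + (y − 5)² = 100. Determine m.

Tangency holds when the distance from the centre (−7, 5) to the line equals the radius 10:
|8·(−7) − 15·5 − m| / √289 = 10
|m − (−131)| = 10·17, so m = 39 or m = −301.

m = −301 or m = 39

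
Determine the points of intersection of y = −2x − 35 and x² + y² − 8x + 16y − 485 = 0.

Substitute y = −2x − 35:
5x² + 100x + 180 = 0  ⟹  x² + 20x + 36 = 0
x = −2 or x = −18, giving (−2, −31) and (−18, 1).

(−18, 1) and (−2, −31)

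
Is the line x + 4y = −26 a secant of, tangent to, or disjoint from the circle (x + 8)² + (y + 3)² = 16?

secant

Substituting the line into the circle gives 17x² + 284x + 964 = 0.
Discriminant = (284)² − 4·17·(964) = 15104 > 0.
Two real roots: the line is a secant.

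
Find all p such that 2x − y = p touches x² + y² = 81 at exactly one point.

Tangency holds when the distance from the centre (0, 0) to the line equals the radius 9:
|2·0 − 1·0 − p| / √5 = 9
|p| = 9√5.

p = ±9√5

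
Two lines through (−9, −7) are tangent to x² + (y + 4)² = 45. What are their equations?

Let a tangent through (−9, −7) have slope m. Its distance from (0, −4) must equal 3√5:
[m·(9) − (3)]² = 45(m² + 1)
2m² − 3m − 2 = 0, so m = 2 or m = −1/2.
Through (−9, −7) these give 2x − y = −11 and x + 2y = −23.

2x − y = −11 and x + 2y = −23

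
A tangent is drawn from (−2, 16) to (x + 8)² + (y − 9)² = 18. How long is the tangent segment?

With centre O = (−8, 9), |OP|² = 85 and r² = 18.
The tangent meets the radius at right angles, so tangent² = |PO|² − r² = 85 − 18 = 67.

√67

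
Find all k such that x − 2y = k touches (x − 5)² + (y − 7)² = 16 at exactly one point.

Tangency holds when the distance from the centre (5, 7) to the line equals the radius 4:
|1·5 − 2·7 − k| / √5 = 4
|k − (−9)| = 4√5.

k = −9 ± 4√5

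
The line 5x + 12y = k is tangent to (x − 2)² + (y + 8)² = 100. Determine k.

For a tangent, require d(centre, line) = r = 10.
|5·2 + 12·(−8) − k| / √169 = 10
|k − (−86)| = 10·13, so k = 44 or k = −216.

k = −216 or k = 44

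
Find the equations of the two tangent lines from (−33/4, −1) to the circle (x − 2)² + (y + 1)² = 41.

4x − 5y = −28 and 4x + 5y = −38

Write the tangent as mx − y + (−1 − m·(−33/4)) = 0 and set its distance from the centre to √41:
(41/4m − (0))² = 41(m² + 1)
25m² − 16 = 0, so m = 4/5 or m = −4/5.
Through (−33/4, −1) these give 4x − 5y = −28 and 4x + 5y = −38.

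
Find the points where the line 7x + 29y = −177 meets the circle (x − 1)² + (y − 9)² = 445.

Express y = (−177 − 7x)/29 and substitute into the circle:
890x² + 4450x − 181560 = 0  ⟹  x² + 5x − 204 = 0
x = 12 or x = −17, giving (12, −9) and (−17, −2).

(−17, −2) and (12, −9)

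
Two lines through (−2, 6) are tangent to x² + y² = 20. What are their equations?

Let a tangent through (−2, 6) have slope m. Its distance from (0, 0) must equal 2√5:
(2m − (−6))² = 20(m² + 1)
2m² − 3m − 2 = 0, so m = −1/2 or m = 2.
Through (−2, 6) these give x + 2y = 10 and 2x − y = −10.

x + 2y = 10 and 2x − y = −10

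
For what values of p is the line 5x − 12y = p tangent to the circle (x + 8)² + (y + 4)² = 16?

The line touches the circle iff its distance from (−8, −4) is 4:
|5·(−8) − 12·(−4) − p| / √169 = 4
|p − (8)| = 4·13, so p = 60 or p = −44.

p = −44 or p = 60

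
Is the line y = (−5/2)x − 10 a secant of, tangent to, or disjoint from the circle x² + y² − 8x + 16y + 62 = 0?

Substituting the line into the circle gives 29x² + 8x + 8 = 0.
Δ = 64 − 928 = −864.
No real roots: the line does not meet the circle.

disjoint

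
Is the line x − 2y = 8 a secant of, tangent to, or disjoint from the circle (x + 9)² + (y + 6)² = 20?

secant

Substituting the line into the circle gives 5x² + 80x + 260 = 0.
Discriminant = (80)² − 4·5·(260) = 1200 > 0.
Two real roots: the line is a secant.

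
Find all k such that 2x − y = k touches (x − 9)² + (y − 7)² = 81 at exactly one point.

Tangency holds when the distance from the centre (9, 7) to the line equals the radius 9:
|2·9 − 1·7 − k| / √5 = 9
|k − (11)| = 9√5.

k = 11 ± 9√5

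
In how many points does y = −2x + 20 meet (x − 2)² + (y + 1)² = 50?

Substituting the line into the circle gives 5x² − 88x + 395 = 0.
Discriminant = (−88)² − 4·5·(395) = −156 < 0.
No real roots: the line does not meet the circle.

0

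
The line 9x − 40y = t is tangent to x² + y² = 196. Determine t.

Tangency holds when the distance from the centre (0, 0) to the line equals the radius 14:
|9·0 − 40·0 − t| / √1681 = 14
|t| = 14·41, so t = 574 or t = −574.

t = −574 or t = 574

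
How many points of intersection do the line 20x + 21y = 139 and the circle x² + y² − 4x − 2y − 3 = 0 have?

d² = (20·2 + 21·1 − (139))²/841 = 6084/841; r² = 8.
Since d² < r², the line cuts the circle twice.

2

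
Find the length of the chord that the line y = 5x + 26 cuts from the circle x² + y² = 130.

4√26

Express y = 5x + 26 and substitute into the circle:
26x² + 260x + 546 = 0  ⟹  x² + 10x + 21 = 0
x = −3 or x = −7, giving (−3, 11) and (−7, −9).
|(−3, 11) − (−7, −9)| = √((4)² + (20)²) = 4√26.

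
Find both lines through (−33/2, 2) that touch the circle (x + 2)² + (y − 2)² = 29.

2x + 5y = −23 and 2x − 5y = −43

Write the tangent as mx − y + (2 − m·(−33/2)) = 0 and set its distance from the centre to √29:
(29/2m − (0))² = 29(m² + 1)
25m² − 4 = 0, so m = −2/5 or m = 2/5.
With m = −2/5: 2x + 5y = −23. With m = 2/5: 2x − 5y = −43.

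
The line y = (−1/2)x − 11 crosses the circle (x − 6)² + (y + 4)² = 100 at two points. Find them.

From the line, y = (−22 − x)/2. Substituting:
5x² − 20x − 60 = 0  ⟹  x² − 4x − 12 = 0
x = 6 or x = −2, giving (6, −14) and (−2, −10).

(−2, −10) and (6, −14)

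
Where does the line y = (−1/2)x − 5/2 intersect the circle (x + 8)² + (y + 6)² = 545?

Substitute y = (−5 − x)/2:
5x² + 50x − 1875 = 0  ⟹  x² + 10x − 375 = 0
x = 15 or x = −25, giving (15, −10) and (−25, 10).

(−25, 10) and (15, −10)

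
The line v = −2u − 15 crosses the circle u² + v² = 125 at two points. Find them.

(−10, 5) and (−2, −11)

Substitute v = −2u − 15:
5u² + 60u + 100 = 0  ⟹  u² + 12u + 20 = 0
u = −2 or u = −10, giving (−2, −11) and (−10, 5).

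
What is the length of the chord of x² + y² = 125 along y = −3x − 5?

The distance from (0, 0) to the line is 5/√10, and r² = 125.
Chord = 2√(r² − d²) = 2·√(245/2) = 7√10.

7√10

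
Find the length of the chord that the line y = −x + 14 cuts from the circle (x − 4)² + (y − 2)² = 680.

The distance from (4, 2) to the line is 8/√2, and r² = 680.
Half the chord is √(r² − d²) = √(648), so the full chord is 36√2.

36√2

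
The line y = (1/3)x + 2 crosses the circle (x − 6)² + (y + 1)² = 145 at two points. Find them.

Express y = (6 + x)/3 and substitute into the circle:
10x² − 90x − 900 = 0  ⟹  x² − 9x − 90 = 0
x = 15 or x = −6, giving (15, 7) and (−6, 0).

(−6, 0) and (15, 7)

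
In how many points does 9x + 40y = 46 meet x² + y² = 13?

2

Substituting the line into the circle gives 1681x² − 828x − 18684 = 0.
Δ = 685584 − (−125631216) = 126316800.
Two real roots: the line is a secant.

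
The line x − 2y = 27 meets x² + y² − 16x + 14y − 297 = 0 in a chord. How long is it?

Express y = (−27 + x)/2 and substitute into the circle:
5x² − 90x − 1215 = 0  ⟹  x² − 18x − 243 = 0
x = 27 or x = −9, giving (27, 0) and (−9, −18).
Chord length = distance between (27, 0) and (−9, −18) = √1620 = 18√5.

18√5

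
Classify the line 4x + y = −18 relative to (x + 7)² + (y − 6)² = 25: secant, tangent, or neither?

d² = (4·(−7) + 1·6 − (−18))²/17 = 16/17; r² = 25.
Since d² < r², the line cuts the circle twice.

secant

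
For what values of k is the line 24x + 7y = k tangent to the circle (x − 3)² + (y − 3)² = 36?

k = −57 or k = 243

For a tangent, require d(centre, line) = r = 6.
|24·3 + 7·3 − k| / √625 = 6
|k − (93)| = 6·25, so k = 243 or k = −57.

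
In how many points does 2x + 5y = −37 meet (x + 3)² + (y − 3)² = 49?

0

Centre (−3, 3), r² = 49. Distance² from centre to line = (46)²/29 = 2116/29.
Since d² > r², the line lies outside the circle.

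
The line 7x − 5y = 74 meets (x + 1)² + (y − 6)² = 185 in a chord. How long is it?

The distance from (−1, 6) to the line is 111/√74, and r² = 185.
Half the chord is √(r² − d²) = √(37/2), so the full chord is √74.

√74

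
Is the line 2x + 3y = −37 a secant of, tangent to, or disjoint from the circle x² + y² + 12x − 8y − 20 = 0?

disjoint

Centre (−6, 4), r² = 72. Distance² from centre to line = (37)²/13 = 1369/13.
Since d² > r², the line lies outside the circle.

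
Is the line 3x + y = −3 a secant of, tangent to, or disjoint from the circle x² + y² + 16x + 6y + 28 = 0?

d² = (3·(−8) + 1·(−3) − (−3))²/10 = 288/5; r² = 45.
Since d² > r², the line lies outside the circle.

disjoint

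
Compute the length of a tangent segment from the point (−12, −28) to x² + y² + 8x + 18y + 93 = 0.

√421

The centre is (−4, −9) and r = 2. The square of the distance from P to the centre is 64 + 361 = 425.
By the tangent–radius right angle, tangent length = √(|PO|² − r²) = √421.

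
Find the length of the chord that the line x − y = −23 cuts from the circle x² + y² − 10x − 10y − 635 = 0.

Express y = x + 23 and substitute into the circle:
2x² + 26x − 336 = 0  ⟹  x² + 13x − 168 = 0
x = 8 or x = −21, giving (8, 31) and (−21, 2).
Chord length = distance between (8, 31) and (−21, 2) = √1682 = 29√2.

29√2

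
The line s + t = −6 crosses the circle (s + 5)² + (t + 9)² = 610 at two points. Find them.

(−18, 12) and (16, −22)

Substitute t = −s − 6:
2s² + 4s − 576 = 0  ⟹  s² + 2s − 288 = 0
s = 16 or s = −18, giving (16, −22) and (−18, 12).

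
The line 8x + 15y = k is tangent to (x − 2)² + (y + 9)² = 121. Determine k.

Tangency holds when the distance from the centre (2, −9) to the line equals the radius 11:
|8·2 + 15·(−9) − k| / √289 = 11
|k − (−119)| = 11·17, so k = 68 or k = −306.

k = −306 or k = 68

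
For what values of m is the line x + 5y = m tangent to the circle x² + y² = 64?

Tangency holds when the distance from the centre (0, 0) to the line equals the radius 8:
|1·0 + 5·0 − m| / √26 = 8
|m| = 8√26.

m = ±8√26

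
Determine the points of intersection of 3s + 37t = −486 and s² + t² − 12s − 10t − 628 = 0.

Substitute t = (−486 − 3s)/37:
1378s² − 12402s − 443716 = 0  ⟹  s² − 9s − 322 = 0
s = 23 or s = −14, giving (23, −15) and (−14, −12).

(−14, −12) and (23, −15)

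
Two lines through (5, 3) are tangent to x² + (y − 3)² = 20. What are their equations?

2x + y = 13 and 2x − y = 7

Let a tangent through (5, 3) have slope m. Its distance from (0, 3) must equal 2√5:
[m·(−5) − (0)]² = 20(m² + 1)
m² − 4 = 0, so m = −2 or m = 2.
With m = −2: 2x + y = 13. With m = 2: 2x − y = 7.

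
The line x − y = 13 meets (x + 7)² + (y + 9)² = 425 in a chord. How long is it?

27√2

From the line, y = x − 13. Substituting:
2x² + 6x − 360 = 0  ⟹  x² + 3x − 180 = 0
x = 12 or x = −15, giving (12, −1) and (−15, −28).
|(12, −1) − (−15, −28)| = √((27)² + (27)²) = 27√2.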